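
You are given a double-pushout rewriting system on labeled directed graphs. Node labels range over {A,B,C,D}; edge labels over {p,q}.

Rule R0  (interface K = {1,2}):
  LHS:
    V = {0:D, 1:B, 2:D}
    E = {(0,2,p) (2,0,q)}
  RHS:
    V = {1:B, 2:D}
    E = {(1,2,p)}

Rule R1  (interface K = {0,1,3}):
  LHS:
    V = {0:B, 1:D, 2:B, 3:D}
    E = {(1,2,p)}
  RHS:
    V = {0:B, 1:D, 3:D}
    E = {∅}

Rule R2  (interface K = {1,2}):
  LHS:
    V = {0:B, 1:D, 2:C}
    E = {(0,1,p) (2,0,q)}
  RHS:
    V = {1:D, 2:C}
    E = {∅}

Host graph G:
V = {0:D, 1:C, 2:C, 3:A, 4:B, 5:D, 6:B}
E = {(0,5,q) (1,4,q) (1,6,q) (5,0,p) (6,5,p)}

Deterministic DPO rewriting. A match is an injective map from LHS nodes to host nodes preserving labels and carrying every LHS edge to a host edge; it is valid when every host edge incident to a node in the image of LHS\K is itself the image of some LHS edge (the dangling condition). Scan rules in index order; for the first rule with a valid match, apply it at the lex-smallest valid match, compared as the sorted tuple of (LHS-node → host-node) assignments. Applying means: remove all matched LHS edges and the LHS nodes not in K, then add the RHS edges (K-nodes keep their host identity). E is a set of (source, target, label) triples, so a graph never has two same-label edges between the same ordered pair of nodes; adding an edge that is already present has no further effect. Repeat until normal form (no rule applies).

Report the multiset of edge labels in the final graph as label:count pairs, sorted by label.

Answer: (no edges)

Derivation:
initial: |V|=7 |E|=5  E = 0-q->5 1-q->4 1-q->6 5-p->0 6-p->5
step 1: apply R2 at {0↦6, 1↦5, 2↦1}  → |V|=6 |E|=3  E = 0-q->5 1-q->4 5-p->0
step 2: apply R0 at {0↦5, 1↦4, 2↦0}  → |V|=5 |E|=2  E = 1-q->4 4-p->0
step 3: apply R2 at {0↦4, 1↦0, 2↦1}  → |V|=4 |E|=0  E = ∅
normal form: no rule applies after step 3
NF edges: []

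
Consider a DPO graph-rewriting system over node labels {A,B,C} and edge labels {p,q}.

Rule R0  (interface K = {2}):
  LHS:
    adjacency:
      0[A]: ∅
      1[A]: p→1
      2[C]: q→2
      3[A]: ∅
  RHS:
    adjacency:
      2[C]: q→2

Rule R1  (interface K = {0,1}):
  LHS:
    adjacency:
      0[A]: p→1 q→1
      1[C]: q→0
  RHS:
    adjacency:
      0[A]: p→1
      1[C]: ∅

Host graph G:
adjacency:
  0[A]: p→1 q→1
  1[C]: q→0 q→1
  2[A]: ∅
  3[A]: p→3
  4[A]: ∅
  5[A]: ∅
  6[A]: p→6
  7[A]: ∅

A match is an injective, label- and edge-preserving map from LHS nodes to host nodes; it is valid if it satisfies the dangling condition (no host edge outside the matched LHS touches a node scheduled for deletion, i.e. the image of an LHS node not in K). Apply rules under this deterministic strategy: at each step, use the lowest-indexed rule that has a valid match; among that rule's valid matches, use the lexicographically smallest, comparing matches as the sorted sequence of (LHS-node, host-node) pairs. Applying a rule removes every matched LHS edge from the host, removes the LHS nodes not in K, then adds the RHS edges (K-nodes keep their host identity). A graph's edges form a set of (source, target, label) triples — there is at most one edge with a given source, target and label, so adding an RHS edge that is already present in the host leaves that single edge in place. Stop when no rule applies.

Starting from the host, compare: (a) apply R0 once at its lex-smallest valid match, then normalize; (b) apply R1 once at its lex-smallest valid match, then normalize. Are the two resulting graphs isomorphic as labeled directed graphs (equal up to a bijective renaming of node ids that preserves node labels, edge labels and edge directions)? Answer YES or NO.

branch R0-first: apply at {0↦2, 1↦3, 2↦1, 3↦4} → |E|=5, then 2 more step(s) → NF |V|=2 |E|=2 V={0:A, 1:C} E=0-p->1 1-q->1
branch R1-first: apply at {0↦0, 1↦1} → |E|=4, then 2 more step(s) → NF |V|=2 |E|=2 V={0:A, 1:C} E=0-p->1 1-q->1
graphs isomorphic (equal up to label-preserving node renaming)

Answer: YES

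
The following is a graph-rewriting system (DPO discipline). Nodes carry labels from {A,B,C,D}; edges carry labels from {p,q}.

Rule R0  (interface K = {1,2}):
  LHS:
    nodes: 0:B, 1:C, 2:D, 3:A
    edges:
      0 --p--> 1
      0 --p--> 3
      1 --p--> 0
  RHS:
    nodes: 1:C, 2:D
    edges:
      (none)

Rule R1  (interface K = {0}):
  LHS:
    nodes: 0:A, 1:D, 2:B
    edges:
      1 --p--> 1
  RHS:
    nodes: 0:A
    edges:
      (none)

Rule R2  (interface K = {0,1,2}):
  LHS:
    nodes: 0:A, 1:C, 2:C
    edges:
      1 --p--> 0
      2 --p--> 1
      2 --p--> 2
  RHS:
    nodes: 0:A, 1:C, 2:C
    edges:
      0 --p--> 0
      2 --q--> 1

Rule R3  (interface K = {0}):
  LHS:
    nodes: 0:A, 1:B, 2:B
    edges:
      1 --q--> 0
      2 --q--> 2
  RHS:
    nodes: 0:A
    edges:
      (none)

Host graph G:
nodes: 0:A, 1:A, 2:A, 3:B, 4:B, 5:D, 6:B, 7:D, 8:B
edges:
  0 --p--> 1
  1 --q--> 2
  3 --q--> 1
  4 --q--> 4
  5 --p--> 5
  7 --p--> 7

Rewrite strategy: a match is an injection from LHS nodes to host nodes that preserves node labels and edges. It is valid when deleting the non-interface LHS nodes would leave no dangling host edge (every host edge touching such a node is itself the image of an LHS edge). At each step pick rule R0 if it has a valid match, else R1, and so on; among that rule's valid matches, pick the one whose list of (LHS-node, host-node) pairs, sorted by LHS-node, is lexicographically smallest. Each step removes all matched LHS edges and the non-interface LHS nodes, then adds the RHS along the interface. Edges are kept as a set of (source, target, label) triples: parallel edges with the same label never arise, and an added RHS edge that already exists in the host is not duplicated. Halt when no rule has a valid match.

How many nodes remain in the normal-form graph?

[0] host  ⇒  9 nodes, 6 edges  {0-p->1 1-q->2 3-q->1 4-q->4 5-p->5 7-p->7}
[1] R1 @ {0↦0, 1↦5, 2↦6}  ⇒  7 nodes, 5 edges  {0-p->1 1-q->2 3-q->1 4-q->4 7-p->7}
[2] R1 @ {0↦0, 1↦7, 2↦8}  ⇒  5 nodes, 4 edges  {0-p->1 1-q->2 3-q->1 4-q->4}
[3] R3 @ {0↦1, 1↦3, 2↦4}  ⇒  3 nodes, 2 edges  {0-p->1 1-q->2}
normal form: no rule applies after step 3
NF nodes: {0:A, 1:A, 2:A}

Answer: 3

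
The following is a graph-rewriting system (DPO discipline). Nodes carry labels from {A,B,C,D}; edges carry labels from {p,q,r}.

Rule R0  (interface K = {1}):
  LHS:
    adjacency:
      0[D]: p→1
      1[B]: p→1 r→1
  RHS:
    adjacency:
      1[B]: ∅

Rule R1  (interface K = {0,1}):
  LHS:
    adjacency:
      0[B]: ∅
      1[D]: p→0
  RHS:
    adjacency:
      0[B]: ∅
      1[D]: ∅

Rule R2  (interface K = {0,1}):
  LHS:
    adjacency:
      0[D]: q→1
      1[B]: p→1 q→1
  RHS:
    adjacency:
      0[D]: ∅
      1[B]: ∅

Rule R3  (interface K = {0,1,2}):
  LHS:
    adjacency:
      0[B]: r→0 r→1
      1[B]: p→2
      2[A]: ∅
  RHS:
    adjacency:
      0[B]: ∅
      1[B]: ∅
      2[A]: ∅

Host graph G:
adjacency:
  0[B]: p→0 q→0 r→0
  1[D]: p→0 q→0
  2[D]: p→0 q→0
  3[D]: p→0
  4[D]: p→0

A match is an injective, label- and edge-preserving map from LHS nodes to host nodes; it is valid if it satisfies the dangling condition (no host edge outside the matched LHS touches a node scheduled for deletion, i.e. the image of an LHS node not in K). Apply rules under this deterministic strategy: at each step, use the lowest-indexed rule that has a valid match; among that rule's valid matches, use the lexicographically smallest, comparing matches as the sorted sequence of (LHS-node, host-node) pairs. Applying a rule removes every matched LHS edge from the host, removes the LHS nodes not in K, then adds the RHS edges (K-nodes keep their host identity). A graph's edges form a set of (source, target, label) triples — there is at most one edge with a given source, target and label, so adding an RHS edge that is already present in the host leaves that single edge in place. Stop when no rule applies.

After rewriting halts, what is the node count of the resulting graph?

Answer: 4

Rewrite trace:
initial: |V|=5 |E|=9  E = 0-p->0 0-q->0 0-r->0 1-p->0 1-q->0 2-p->0 2-q->0 3-p->0 4-p->0
step 1: apply R0 at {0↦3, 1↦0}  → |V|=4 |E|=6  E = 0-q->0 1-p->0 1-q->0 2-p->0 2-q->0 4-p->0
step 2: apply R1 at {0↦0, 1↦1}  → |V|=4 |E|=5  E = 0-q->0 1-q->0 2-p->0 2-q->0 4-p->0
step 3: apply R1 at {0↦0, 1↦2}  → |V|=4 |E|=4  E = 0-q->0 1-q->0 2-q->0 4-p->0
step 4: apply R1 at {0↦0, 1↦4}  → |V|=4 |E|=3  E = 0-q->0 1-q->0 2-q->0
halt: no rule applies after step 4
NF nodes: {0:B, 1:D, 2:D, 4:D}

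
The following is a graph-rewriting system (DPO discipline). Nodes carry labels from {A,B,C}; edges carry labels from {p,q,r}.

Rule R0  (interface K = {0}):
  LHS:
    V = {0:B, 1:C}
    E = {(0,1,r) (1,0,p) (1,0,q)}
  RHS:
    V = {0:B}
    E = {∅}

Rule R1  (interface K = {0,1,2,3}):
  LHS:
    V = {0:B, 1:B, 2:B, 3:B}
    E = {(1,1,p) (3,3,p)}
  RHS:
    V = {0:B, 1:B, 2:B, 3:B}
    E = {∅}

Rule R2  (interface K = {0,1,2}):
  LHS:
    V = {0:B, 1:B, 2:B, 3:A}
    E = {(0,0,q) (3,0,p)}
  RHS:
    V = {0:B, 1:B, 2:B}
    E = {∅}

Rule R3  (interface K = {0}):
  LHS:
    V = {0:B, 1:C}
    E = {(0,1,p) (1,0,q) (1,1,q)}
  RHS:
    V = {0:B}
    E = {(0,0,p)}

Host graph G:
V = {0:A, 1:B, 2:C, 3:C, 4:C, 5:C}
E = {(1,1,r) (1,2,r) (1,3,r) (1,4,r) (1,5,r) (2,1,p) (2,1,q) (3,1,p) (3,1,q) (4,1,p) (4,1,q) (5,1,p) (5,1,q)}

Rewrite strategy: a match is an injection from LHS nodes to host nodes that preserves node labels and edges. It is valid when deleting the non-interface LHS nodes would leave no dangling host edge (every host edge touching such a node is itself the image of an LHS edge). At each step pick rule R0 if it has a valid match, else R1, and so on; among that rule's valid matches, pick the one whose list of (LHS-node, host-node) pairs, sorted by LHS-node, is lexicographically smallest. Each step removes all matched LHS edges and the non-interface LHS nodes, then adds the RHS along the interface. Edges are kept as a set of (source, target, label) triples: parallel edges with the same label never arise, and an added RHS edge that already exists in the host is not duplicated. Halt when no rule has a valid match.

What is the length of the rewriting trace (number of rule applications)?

Answer: 4

Rewrite trace:
initial: |V|=6 |E|=13  E = 1-r->1 1-r->2 1-r->3 1-r->4 1-r->5 2-p->1 2-q->1 3-p->1 3-q->1 4-p->1 4-q->1 5-p->1 5-q->1
step 1: apply R0 at {0↦1, 1↦2}  → |V|=5 |E|=10  E = 1-r->1 1-r->3 1-r->4 1-r->5 3-p->1 3-q->1 4-p->1 4-q->1 5-p->1 5-q->1
step 2: apply R0 at {0↦1, 1↦3}  → |V|=4 |E|=7  E = 1-r->1 1-r->4 1-r->5 4-p->1 4-q->1 5-p->1 5-q->1
step 3: apply R0 at {0↦1, 1↦4}  → |V|=3 |E|=4  E = 1-r->1 1-r->5 5-p->1 5-q->1
step 4: apply R0 at {0↦1, 1↦5}  → |V|=2 |E|=1  E = 1-r->1
halt: no rule applies after step 4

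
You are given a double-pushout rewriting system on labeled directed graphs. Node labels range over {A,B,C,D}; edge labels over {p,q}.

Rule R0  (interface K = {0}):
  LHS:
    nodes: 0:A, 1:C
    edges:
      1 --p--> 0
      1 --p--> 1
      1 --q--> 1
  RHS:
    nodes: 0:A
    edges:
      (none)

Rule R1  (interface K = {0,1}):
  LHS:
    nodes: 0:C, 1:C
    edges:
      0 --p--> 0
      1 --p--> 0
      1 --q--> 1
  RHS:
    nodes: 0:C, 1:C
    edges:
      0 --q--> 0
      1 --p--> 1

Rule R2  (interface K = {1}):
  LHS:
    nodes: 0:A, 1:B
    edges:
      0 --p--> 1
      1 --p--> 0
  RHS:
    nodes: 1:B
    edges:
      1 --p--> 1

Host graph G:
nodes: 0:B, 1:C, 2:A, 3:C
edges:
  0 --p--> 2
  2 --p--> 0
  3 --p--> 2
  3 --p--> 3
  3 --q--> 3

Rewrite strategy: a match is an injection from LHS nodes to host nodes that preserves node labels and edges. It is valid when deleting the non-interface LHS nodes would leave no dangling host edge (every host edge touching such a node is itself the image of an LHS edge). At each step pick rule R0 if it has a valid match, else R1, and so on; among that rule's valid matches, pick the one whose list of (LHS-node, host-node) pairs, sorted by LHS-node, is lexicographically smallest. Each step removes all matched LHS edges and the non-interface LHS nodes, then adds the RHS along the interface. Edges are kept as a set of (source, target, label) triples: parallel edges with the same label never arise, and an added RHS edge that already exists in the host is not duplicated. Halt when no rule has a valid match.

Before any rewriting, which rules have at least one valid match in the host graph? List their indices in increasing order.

Answer: [R0]

Rewrite trace:
R0: 1 valid match — {0↦2, 1↦3}
R1: no valid match — LHS pattern not found
R2: no valid match — 1 raw match, all fail dangling condition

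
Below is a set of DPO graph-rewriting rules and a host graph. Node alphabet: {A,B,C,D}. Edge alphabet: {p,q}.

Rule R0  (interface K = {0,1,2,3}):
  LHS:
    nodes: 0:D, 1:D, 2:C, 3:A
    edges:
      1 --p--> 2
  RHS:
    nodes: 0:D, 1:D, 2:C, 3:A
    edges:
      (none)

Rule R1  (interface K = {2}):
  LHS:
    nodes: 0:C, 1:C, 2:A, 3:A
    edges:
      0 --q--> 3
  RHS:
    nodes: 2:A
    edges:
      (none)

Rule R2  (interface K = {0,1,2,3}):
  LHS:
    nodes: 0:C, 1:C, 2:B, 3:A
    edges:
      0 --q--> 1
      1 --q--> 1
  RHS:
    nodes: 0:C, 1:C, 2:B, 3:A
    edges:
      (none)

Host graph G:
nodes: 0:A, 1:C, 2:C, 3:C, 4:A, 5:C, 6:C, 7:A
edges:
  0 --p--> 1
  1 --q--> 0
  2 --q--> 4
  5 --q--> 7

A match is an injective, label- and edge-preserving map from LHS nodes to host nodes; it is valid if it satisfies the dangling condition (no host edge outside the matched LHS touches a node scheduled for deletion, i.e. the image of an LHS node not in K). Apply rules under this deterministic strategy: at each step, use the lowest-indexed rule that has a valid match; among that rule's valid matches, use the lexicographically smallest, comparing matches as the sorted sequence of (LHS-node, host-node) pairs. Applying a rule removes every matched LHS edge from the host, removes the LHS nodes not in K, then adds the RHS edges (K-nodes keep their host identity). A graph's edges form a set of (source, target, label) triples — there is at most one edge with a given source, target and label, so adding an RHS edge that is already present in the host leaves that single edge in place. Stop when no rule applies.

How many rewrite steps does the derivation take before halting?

start.  V:8 E:4  edges: 0-p->1 1-q->0 2-q->4 5-q->7
1. fire R1 via {0↦2, 1↦3, 2↦0, 3↦4}  →  V:5 E:3  edges: 0-p->1 1-q->0 5-q->7
2. fire R1 via {0↦5, 1↦6, 2↦0, 3↦7}  →  V:2 E:2  edges: 0-p->1 1-q->0
normal form: no rule applies after step 2

Answer: 2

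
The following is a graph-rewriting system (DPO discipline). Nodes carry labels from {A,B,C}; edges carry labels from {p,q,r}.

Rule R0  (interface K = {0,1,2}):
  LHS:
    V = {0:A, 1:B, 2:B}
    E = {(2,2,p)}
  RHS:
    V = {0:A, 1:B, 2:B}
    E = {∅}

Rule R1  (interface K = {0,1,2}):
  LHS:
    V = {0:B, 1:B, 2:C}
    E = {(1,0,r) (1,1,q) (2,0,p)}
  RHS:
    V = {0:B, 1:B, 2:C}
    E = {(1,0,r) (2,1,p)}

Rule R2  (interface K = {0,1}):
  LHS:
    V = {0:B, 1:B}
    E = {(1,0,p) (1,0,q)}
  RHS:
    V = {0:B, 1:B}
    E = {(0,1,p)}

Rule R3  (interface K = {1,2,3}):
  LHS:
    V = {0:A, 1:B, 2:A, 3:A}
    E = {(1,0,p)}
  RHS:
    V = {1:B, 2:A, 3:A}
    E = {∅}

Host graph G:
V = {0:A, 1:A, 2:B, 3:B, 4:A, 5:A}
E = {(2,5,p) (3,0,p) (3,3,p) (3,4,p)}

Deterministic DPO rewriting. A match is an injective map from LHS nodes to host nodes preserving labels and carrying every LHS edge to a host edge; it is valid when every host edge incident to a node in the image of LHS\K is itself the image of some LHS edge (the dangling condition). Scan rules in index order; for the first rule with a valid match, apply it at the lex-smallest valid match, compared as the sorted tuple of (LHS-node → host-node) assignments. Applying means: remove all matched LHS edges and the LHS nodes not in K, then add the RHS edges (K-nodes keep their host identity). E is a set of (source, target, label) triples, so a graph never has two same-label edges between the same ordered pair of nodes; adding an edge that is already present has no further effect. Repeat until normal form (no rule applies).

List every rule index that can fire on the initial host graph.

R0: 4 valid matches — {0↦0, 1↦2, 2↦3}, {0↦1, 1↦2, 2↦3}, {0↦4, 1↦2, 2↦3} (+1 more)
R1: no valid match — LHS pattern not found
R2: no valid match — LHS pattern not found
R3: 18 valid matches — {0↦0, 1↦3, 2↦1, 3↦4}, {0↦0, 1↦3, 2↦1, 3↦5}, {0↦0, 1↦3, 2↦4, 3↦1} (+15 more)

Answer: [R0,R3]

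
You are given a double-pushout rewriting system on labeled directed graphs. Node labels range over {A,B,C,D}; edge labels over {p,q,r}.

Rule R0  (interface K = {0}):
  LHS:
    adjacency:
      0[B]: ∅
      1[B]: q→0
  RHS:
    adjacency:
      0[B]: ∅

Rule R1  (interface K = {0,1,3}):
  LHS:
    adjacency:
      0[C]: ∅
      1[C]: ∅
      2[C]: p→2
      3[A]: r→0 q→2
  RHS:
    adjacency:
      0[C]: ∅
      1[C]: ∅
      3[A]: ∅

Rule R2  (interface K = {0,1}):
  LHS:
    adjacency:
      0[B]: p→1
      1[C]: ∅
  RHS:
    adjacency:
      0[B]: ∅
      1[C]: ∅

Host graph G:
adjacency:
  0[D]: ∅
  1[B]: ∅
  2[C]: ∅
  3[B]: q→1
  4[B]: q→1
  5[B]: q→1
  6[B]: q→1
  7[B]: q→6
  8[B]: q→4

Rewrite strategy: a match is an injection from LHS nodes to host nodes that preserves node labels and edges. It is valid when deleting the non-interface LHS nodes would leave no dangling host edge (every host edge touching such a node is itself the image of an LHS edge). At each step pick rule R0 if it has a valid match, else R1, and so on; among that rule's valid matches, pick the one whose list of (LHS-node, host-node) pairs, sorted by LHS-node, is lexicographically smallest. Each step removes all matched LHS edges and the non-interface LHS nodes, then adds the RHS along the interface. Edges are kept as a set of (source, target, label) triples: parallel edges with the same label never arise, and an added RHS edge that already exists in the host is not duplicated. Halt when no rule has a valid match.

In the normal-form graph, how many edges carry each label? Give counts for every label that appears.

start.  V:9 E:6  edges: 3-q->1 4-q->1 5-q->1 6-q->1 7-q->6 8-q->4
1. fire R0 via {0↦1, 1↦3}  →  V:8 E:5  edges: 4-q->1 5-q->1 6-q->1 7-q->6 8-q->4
2. fire R0 via {0↦1, 1↦5}  →  V:7 E:4  edges: 4-q->1 6-q->1 7-q->6 8-q->4
3. fire R0 via {0↦4, 1↦8}  →  V:6 E:3  edges: 4-q->1 6-q->1 7-q->6
4. fire R0 via {0↦1, 1↦4}  →  V:5 E:2  edges: 6-q->1 7-q->6
5. fire R0 via {0↦6, 1↦7}  →  V:4 E:1  edges: 6-q->1
6. fire R0 via {0↦1, 1↦6}  →  V:3 E:0  edges: ∅
final graph: no rule applies after step 6
NF edges: []

Answer: (no edges)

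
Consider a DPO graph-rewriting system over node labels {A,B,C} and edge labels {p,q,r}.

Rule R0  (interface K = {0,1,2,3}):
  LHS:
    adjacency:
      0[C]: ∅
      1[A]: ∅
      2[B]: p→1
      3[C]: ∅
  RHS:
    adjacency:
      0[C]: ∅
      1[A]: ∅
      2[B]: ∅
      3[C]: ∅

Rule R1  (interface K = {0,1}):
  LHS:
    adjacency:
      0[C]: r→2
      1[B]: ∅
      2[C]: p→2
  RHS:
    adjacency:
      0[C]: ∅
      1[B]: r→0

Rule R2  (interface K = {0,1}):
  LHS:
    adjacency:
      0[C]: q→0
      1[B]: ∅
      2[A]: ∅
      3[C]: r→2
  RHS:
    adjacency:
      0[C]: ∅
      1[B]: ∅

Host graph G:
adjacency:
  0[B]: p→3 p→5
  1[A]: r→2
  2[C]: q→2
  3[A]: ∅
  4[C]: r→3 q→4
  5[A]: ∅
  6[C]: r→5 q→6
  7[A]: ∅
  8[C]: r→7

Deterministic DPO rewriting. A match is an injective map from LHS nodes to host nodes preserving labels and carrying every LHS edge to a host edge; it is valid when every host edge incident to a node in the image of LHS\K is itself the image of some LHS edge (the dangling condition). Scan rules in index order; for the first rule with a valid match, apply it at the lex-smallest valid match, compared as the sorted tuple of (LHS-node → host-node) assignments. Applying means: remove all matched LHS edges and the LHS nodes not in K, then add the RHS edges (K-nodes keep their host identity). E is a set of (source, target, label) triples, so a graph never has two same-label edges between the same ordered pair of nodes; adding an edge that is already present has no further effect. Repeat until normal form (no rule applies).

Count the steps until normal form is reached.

Answer: 3

Rewrite trace:
start.  V:9 E:9  edges: 0-p->3 0-p->5 1-r->2 2-q->2 4-r->3 4-q->4 6-r->5 6-q->6 8-r->7
1. fire R0 via {0↦2, 1↦3, 2↦0, 3↦4}  →  V:9 E:8  edges: 0-p->5 1-r->2 2-q->2 4-r->3 4-q->4 6-r->5 6-q->6 8-r->7
2. fire R0 via {0↦2, 1↦5, 2↦0, 3↦4}  →  V:9 E:7  edges: 1-r->2 2-q->2 4-r->3 4-q->4 6-r->5 6-q->6 8-r->7
3. fire R2 via {0↦2, 1↦0, 2↦7, 3↦8}  →  V:7 E:5  edges: 1-r->2 4-r->3 4-q->4 6-r->5 6-q->6
normal form: no rule applies after step 3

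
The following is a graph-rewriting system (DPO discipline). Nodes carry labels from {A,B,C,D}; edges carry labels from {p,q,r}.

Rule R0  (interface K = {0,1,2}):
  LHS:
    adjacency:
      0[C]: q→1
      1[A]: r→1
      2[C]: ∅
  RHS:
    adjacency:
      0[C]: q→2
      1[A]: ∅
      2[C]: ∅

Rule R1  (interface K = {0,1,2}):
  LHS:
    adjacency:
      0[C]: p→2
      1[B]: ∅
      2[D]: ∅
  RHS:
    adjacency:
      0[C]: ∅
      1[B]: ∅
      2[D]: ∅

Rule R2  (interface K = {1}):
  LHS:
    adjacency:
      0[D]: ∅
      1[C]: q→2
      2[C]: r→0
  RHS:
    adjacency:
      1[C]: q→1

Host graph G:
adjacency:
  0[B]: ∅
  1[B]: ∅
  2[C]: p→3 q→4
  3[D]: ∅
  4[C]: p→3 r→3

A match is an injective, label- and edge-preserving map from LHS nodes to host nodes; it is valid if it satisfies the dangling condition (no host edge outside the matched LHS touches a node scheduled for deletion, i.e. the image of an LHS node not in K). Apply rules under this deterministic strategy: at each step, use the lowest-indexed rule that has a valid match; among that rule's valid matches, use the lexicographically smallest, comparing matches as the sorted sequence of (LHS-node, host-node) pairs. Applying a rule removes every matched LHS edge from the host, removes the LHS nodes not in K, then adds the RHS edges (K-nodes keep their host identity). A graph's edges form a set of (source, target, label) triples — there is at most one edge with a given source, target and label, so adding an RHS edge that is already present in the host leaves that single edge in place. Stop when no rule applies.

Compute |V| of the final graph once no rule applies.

Answer: 3

Rewrite trace:
[0] host  ⇒  5 nodes, 4 edges  {2-p->3 2-q->4 4-p->3 4-r->3}
[1] R1 @ {0↦2, 1↦0, 2↦3}  ⇒  5 nodes, 3 edges  {2-q->4 4-p->3 4-r->3}
[2] R1 @ {0↦4, 1↦0, 2↦3}  ⇒  5 nodes, 2 edges  {2-q->4 4-r->3}
[3] R2 @ {0↦3, 1↦2, 2↦4}  ⇒  3 nodes, 1 edges  {2-q->2}
final graph: no rule applies after step 3
NF nodes: {0:B, 1:B, 2:C}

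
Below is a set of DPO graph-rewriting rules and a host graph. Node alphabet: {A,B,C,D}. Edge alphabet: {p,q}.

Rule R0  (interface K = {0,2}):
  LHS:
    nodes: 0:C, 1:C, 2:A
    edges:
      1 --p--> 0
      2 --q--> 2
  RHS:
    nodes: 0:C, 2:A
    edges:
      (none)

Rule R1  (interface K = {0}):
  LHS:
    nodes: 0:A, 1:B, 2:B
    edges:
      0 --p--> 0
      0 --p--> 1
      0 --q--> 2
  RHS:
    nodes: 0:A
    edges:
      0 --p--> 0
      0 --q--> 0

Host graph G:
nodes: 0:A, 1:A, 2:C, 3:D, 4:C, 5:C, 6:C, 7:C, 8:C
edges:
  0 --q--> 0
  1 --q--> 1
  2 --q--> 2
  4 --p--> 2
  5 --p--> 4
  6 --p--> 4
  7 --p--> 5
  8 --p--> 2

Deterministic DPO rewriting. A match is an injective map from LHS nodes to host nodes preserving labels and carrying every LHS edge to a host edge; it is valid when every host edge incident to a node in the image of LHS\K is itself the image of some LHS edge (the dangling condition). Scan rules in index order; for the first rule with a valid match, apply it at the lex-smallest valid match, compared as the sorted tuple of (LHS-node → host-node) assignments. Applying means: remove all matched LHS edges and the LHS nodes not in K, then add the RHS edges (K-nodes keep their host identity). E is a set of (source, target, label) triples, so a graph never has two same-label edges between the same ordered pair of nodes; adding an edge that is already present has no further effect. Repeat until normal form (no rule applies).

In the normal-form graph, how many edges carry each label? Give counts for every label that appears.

[0] host  ⇒  9 nodes, 8 edges  {0-q->0 1-q->1 2-q->2 4-p->2 5-p->4 6-p->4 7-p->5 8-p->2}
[1] R0 @ {0↦2, 1↦8, 2↦0}  ⇒  8 nodes, 6 edges  {1-q->1 2-q->2 4-p->2 5-p->4 6-p->4 7-p->5}
[2] R0 @ {0↦4, 1↦6, 2↦1}  ⇒  7 nodes, 4 edges  {2-q->2 4-p->2 5-p->4 7-p->5}
final graph: no rule applies after step 2
NF edges: [(2, 2, 'q'), (4, 2, 'p'), (5, 4, 'p'), (7, 5, 'p')]

Answer: p:3 q:1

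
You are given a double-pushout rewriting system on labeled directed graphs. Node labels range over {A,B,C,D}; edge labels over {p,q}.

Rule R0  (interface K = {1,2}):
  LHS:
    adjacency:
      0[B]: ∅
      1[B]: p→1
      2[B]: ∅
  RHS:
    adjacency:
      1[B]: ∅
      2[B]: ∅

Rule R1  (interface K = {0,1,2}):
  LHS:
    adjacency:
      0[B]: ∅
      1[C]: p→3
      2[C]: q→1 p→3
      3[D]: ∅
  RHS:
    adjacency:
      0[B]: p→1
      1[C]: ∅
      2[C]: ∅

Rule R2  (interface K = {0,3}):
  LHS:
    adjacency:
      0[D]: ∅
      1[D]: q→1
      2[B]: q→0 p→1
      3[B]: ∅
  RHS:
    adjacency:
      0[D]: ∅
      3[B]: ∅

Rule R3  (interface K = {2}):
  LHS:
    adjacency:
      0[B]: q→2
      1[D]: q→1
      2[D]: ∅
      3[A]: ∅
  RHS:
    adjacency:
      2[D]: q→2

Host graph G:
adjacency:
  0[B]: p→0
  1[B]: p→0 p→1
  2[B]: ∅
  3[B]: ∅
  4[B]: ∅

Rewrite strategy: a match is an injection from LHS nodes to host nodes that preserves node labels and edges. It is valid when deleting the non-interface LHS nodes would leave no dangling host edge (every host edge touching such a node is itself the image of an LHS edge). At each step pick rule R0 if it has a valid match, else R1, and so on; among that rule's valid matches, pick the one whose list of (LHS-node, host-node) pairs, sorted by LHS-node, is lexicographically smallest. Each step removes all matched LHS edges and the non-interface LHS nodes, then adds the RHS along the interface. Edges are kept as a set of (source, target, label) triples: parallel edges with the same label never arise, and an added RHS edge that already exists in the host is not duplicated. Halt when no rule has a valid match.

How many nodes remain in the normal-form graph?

Answer: 3

Rewrite trace:
start.  V:5 E:3  edges: 0-p->0 1-p->0 1-p->1
1. fire R0 via {0↦2, 1↦0, 2↦1}  →  V:4 E:2  edges: 1-p->0 1-p->1
2. fire R0 via {0↦3, 1↦1, 2↦0}  →  V:3 E:1  edges: 1-p->0
final graph: no rule applies after step 2
NF nodes: {0:B, 1:B, 4:B}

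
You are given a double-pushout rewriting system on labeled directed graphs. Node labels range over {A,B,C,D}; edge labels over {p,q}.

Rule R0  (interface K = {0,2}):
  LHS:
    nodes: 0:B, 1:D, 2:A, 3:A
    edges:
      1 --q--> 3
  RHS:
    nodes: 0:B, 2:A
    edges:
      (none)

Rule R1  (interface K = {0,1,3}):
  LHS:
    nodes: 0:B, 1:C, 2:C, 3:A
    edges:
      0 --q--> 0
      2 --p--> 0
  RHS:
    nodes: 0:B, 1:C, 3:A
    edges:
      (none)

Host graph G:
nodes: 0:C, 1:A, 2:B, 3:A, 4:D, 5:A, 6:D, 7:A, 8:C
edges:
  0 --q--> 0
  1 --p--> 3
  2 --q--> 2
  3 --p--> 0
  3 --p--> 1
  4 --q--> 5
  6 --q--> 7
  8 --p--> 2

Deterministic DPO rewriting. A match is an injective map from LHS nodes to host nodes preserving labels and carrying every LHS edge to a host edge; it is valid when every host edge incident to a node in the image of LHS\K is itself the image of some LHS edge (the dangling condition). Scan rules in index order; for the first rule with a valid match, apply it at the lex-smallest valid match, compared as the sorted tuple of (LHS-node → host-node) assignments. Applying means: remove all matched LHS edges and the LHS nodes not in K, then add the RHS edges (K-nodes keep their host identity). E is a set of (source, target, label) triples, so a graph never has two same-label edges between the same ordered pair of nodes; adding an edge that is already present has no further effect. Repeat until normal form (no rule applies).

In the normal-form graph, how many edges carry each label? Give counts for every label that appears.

Answer: p:3 q:1

Steps:
start.  V:9 E:8  edges: 0-q->0 1-p->3 2-q->2 3-p->0 3-p->1 4-q->5 6-q->7 8-p->2
1. fire R0 via {0↦2, 1↦4, 2↦1, 3↦5}  →  V:7 E:7  edges: 0-q->0 1-p->3 2-q->2 3-p->0 3-p->1 6-q->7 8-p->2
2. fire R0 via {0↦2, 1↦6, 2↦1, 3↦7}  →  V:5 E:6  edges: 0-q->0 1-p->3 2-q->2 3-p->0 3-p->1 8-p->2
3. fire R1 via {0↦2, 1↦0, 2↦8, 3↦1}  →  V:4 E:4  edges: 0-q->0 1-p->3 3-p->0 3-p->1
final graph: no rule applies after step 3
NF edges: [(0, 0, 'q'), (1, 3, 'p'), (3, 0, 'p'), (3, 1, 'p')]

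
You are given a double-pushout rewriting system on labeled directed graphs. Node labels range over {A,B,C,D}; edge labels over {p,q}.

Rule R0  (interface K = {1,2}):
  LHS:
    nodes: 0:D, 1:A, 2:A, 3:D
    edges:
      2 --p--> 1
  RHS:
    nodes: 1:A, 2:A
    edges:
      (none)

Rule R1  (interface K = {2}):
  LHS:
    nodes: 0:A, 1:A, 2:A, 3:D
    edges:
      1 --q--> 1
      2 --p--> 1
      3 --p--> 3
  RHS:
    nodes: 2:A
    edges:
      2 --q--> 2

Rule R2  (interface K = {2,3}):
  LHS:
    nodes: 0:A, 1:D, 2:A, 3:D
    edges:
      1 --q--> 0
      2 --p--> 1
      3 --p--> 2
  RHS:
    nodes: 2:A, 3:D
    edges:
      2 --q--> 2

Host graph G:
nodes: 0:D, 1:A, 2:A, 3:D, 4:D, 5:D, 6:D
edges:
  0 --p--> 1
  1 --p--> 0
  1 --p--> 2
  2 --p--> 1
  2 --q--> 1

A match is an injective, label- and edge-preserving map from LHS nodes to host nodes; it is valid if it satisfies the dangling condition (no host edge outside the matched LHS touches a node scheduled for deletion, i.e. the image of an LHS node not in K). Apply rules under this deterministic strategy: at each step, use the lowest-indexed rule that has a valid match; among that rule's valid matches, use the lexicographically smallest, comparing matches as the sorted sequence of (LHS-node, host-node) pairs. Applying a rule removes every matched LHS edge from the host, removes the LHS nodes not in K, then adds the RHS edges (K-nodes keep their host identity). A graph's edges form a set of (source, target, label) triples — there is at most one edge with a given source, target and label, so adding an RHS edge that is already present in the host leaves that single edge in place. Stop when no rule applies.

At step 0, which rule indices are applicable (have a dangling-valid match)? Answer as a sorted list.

R0: 24 valid matches — {0↦3, 1↦1, 2↦2, 3↦4}, {0↦3, 1↦1, 2↦2, 3↦5}, {0↦3, 1↦1, 2↦2, 3↦6} (+21 more)
R1: no valid match — LHS pattern not found
R2: no valid match — LHS pattern not found

Answer: [R0]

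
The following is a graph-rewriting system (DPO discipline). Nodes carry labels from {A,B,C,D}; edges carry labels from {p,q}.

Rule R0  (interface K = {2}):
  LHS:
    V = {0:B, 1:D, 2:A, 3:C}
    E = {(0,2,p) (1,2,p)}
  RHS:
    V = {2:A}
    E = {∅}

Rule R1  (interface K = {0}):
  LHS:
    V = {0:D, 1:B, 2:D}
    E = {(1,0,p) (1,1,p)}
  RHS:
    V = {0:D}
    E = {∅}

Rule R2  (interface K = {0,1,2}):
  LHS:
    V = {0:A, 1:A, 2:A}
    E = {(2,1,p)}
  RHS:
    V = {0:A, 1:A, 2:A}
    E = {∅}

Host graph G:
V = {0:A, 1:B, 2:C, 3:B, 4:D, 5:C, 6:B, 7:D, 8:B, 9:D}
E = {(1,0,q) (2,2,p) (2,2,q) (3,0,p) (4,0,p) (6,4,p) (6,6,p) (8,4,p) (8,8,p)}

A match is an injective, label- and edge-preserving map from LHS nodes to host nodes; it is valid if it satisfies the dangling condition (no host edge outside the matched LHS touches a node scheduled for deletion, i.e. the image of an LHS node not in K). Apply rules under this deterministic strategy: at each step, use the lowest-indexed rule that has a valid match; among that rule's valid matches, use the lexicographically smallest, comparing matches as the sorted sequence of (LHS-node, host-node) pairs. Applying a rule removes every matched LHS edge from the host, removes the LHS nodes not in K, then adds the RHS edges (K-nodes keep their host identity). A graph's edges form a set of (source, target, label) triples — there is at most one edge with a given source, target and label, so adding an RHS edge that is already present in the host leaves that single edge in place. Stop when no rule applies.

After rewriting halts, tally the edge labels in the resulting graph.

Answer: p:1 q:2

Derivation:
initial: |V|=10 |E|=9  E = 1-q->0 2-p->2 2-q->2 3-p->0 4-p->0 6-p->4 6-p->6 8-p->4 8-p->8
step 1: apply R1 at {0↦4, 1↦6, 2↦7}  → |V|=8 |E|=7  E = 1-q->0 2-p->2 2-q->2 3-p->0 4-p->0 8-p->4 8-p->8
step 2: apply R1 at {0↦4, 1↦8, 2↦9}  → |V|=6 |E|=5  E = 1-q->0 2-p->2 2-q->2 3-p->0 4-p->0
step 3: apply R0 at {0↦3, 1↦4, 2↦0, 3↦5}  → |V|=3 |E|=3  E = 1-q->0 2-p->2 2-q->2
normal form: no rule applies after step 3
NF edges: [(1, 0, 'q'), (2, 2, 'p'), (2, 2, 'q')]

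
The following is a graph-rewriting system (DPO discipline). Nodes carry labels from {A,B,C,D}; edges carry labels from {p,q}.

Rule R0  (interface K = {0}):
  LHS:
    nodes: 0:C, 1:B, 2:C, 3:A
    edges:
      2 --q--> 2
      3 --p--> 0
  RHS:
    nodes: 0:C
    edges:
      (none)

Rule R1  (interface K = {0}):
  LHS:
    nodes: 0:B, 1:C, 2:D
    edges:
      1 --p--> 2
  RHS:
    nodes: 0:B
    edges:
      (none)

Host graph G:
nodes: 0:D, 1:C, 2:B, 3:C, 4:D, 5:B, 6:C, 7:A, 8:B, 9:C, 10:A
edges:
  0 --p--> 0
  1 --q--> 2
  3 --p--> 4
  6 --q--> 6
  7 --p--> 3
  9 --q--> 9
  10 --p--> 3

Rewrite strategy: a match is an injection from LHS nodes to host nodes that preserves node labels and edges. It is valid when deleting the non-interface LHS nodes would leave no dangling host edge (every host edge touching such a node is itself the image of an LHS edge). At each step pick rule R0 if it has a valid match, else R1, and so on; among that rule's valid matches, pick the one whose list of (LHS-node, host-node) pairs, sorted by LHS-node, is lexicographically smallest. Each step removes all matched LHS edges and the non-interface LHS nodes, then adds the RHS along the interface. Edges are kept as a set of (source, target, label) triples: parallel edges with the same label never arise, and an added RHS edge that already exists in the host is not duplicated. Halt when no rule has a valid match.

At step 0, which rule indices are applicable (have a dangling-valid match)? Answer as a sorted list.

Answer: [R0]

Steps:
R0: 8 valid matches — {0↦3, 1↦5, 2↦6, 3↦7}, {0↦3, 1↦5, 2↦6, 3↦10}, {0↦3, 1↦5, 2↦9, 3↦7} (+5 more)
R1: no valid match — 3 raw matches, all fail dangling condition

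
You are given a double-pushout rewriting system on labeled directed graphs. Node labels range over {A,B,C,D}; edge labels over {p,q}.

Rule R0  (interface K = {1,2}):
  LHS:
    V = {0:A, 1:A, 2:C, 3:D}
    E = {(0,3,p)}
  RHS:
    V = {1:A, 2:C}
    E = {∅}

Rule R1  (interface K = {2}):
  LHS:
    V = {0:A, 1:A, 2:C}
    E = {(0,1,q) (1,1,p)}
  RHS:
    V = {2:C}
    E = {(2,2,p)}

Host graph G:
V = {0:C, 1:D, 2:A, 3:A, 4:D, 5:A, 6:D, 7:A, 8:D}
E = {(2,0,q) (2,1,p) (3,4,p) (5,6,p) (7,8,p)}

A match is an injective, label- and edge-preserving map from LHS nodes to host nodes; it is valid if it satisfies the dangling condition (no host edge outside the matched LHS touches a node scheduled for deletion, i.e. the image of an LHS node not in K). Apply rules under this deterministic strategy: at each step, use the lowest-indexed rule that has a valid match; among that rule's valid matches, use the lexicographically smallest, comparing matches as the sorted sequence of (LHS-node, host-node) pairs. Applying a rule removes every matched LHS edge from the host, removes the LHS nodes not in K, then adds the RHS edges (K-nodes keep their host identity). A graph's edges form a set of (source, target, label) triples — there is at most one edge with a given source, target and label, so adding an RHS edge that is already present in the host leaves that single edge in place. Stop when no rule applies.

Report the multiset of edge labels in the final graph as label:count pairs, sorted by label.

Answer: p:1 q:1

Rewrite trace:
initial: |V|=9 |E|=5  E = 2-q->0 2-p->1 3-p->4 5-p->6 7-p->8
step 1: apply R0 at {0↦3, 1↦2, 2↦0, 3↦4}  → |V|=7 |E|=4  E = 2-q->0 2-p->1 5-p->6 7-p->8
step 2: apply R0 at {0↦5, 1↦2, 2↦0, 3↦6}  → |V|=5 |E|=3  E = 2-q->0 2-p->1 7-p->8
step 3: apply R0 at {0↦7, 1↦2, 2↦0, 3↦8}  → |V|=3 |E|=2  E = 2-q->0 2-p->1
final graph: no rule applies after step 3
NF edges: [(2, 0, 'q'), (2, 1, 'p')]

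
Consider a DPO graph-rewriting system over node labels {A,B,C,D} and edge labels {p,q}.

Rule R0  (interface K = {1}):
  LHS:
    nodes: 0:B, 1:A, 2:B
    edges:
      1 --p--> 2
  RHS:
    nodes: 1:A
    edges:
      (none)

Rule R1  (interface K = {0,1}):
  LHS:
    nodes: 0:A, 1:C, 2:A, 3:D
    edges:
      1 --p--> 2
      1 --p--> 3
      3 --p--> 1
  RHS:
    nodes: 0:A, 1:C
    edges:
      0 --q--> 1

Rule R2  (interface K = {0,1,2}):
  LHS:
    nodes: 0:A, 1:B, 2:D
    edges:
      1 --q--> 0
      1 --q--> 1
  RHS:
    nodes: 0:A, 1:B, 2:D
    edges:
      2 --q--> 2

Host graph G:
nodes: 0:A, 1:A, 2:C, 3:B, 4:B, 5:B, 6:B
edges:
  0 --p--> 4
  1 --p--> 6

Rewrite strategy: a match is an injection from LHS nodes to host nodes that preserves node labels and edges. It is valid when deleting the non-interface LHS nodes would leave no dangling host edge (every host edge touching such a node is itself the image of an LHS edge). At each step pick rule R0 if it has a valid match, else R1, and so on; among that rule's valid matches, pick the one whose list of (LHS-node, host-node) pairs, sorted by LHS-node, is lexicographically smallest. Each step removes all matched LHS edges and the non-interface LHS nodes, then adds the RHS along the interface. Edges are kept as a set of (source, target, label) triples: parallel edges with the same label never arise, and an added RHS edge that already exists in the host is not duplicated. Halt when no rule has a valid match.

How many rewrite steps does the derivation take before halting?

initial: |V|=7 |E|=2  E = 0-p->4 1-p->6
step 1: apply R0 at {0↦3, 1↦0, 2↦4}  → |V|=5 |E|=1  E = 1-p->6
step 2: apply R0 at {0↦5, 1↦1, 2↦6}  → |V|=3 |E|=0  E = ∅
halt: no rule applies after step 2

Answer: 2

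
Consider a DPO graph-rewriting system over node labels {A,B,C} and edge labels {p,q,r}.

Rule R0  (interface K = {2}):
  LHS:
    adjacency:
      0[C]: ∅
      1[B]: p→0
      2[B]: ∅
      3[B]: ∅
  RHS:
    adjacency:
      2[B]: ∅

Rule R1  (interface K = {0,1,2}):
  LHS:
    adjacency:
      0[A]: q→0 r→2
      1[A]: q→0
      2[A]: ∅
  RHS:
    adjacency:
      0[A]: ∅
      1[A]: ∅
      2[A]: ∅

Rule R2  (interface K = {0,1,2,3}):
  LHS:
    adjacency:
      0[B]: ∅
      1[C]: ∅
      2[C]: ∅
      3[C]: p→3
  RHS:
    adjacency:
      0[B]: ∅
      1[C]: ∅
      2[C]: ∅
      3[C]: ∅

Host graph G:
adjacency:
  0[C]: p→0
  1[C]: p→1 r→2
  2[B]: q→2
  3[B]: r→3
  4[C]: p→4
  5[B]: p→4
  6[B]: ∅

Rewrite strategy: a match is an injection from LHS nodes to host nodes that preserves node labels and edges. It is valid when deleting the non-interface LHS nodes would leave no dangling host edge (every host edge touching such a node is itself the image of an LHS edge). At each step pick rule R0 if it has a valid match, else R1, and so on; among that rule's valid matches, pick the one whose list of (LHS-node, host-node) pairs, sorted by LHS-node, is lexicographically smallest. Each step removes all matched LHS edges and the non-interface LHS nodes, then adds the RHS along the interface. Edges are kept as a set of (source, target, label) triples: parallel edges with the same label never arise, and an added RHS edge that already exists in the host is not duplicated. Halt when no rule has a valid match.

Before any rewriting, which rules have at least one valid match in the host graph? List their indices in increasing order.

Answer: [R2]

Derivation:
R0: no valid match — 6 raw matches, all fail dangling condition
R1: no valid match — LHS pattern not found
R2: 24 valid matches — {0↦2, 1↦0, 2↦1, 3↦4}, {0↦2, 1↦0, 2↦4, 3↦1}, {0↦2, 1↦1, 2↦0, 3↦4} (+21 more)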